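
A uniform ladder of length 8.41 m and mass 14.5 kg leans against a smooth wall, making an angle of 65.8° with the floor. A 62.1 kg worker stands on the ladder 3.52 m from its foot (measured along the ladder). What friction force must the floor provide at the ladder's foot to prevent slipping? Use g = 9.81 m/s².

f ≈ 147 N

Sum moments about the foot of the ladder (the floor normal and friction both act there and drop out).
Ladder weight 14.5×9.81 = 142.2 N acts at 4.205 m along the ladder; its horizontal arm is 4.205·cos65.8° = 1.724 m → τ = 245.2 N·m clockwise.
Worker: 62.1×9.81 = 609.2 N at 3.52 m → arm 1.443 m → τ = 879.1 N·m clockwise.
Wall normal N acts horizontally at the top; its moment arm is the height L sinθ = 8.41·sin65.8° = 7.671 m, counterclockwise.
For rotational equilibrium, N × 7.671 = 1124, so N = 147 N.
ΣFx = 0: friction at the foot balances the wall's push, so f = N_wall = 147 N.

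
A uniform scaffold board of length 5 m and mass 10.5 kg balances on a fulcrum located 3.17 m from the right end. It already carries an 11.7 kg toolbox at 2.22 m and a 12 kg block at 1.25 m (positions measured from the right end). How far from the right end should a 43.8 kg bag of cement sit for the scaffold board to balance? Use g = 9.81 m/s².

Taking torques about the fulcrum (at 3.17 m from the right end):
Beam weight: 10.5 × 9.81 = 103 N down at 2.5 m → arm 0.67 m, τ = 103 × 0.67 = 69.01 N·m clockwise.
Toolbox: 11.7 × 9.81 = 114.8 N down at 2.22 m → arm 0.95 m, τ = 114.8 × 0.95 = 109.1 N·m clockwise.
Block: 12 × 9.81 = 117.7 N down at 1.25 m → arm 1.92 m, τ = 117.7 × 1.92 = 226 N·m clockwise.
Net moment of existing loads = 404.1 N·m clockwise.
The bag of cement weighs 43.8 × 9.81 = 429.7 N and must supply an equal counterclockwise moment, so its lever arm about the fulcrum is 404.1 / 429.7 = 0.94 m.
That puts it at 3.17 + 0.94 = 4.11 m from the right end.

x ≈ 4.11 m from the right end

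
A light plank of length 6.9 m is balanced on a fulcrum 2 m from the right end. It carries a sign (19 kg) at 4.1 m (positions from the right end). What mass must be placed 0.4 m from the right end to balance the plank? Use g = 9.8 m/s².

m ≈ 24.9 kg

Choose the fulcrum (at 2 m from the right end) as the axis so the support reaction has zero arm there.
Sign: 19 × 9.8 = 186.2 N down at 4.1 m → arm 2.1 m, τ = 186.2 × 2.1 = 391 N·m counterclockwise.
Net moment of known loads = 391 N·m counterclockwise.
An unknown mass m at 0.4 m has arm 1.6 m; its moment is m·g·1.6 clockwise.
Στ = 0 ⇒ m × 9.8 × 1.6 = 391 ⇒ m = 391 / (9.8 × 1.6) = 24.9 kg.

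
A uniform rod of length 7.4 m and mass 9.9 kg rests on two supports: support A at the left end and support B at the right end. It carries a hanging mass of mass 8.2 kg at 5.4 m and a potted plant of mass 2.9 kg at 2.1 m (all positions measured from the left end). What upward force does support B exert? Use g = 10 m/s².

Take moments about support A.
Beam weight: 9.9 × 10 = 99 N down at 3.7 m → arm 3.7 m, τ = 99 × 3.7 = 366.3 N·m clockwise.
Hanging mass: 8.2 × 10 = 82 N down at 5.4 m → arm 5.4 m, τ = 82 × 5.4 = 442.8 N·m clockwise.
Potted plant: 2.9 × 10 = 29 N down at 2.1 m → arm 2.1 m, τ = 29 × 2.1 = 60.9 N·m clockwise.
Net load moment about support A = 870 N·m clockwise.
Reaction R at support B is upward at 7.4 m, arm 7.4 m → moment R × 7.4 counterclockwise.
Setting net torque to zero: R × 7.4 = 870 → R = 118 N.

R_B ≈ 118 N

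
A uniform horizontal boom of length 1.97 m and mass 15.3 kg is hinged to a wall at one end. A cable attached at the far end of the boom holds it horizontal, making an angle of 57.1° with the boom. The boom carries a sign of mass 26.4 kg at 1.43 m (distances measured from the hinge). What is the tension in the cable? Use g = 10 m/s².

Choose the hinge as the axis so the unknown hinge reaction has zero arm there.
Beam weight: 15.3 × 10 = 153 N down at 0.985 m → arm 0.985 m, τ = 153 × 0.985 = 150.7 N·m clockwise.
Sign: 26.4 × 10 = 264 N down at 1.43 m → arm 1.43 m, τ = 264 × 1.43 = 377.5 N·m clockwise.
Total clockwise load moment = 528.2 N·m.
The cable tension T acts at 1.97 m; only its component perpendicular to the boom, T sinθ, produces torque. sin 57.1° = 0.8396.
Στ = 0 ⇒ T × 1.97 × 0.8396 = 528.2 ⇒ T = 528.2 / 1.654 = 319 N.

T ≈ 319 N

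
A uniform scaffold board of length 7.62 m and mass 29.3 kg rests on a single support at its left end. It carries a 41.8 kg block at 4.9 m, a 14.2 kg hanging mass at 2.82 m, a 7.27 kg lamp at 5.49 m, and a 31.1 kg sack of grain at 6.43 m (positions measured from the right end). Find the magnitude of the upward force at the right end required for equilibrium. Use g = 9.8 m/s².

F ≈ 445 N

Take moments about the left end.
Beam weight: 29.3 × 9.8 = 287.1 N down at 3.81 m → arm 3.81 m, τ = 287.1 × 3.81 = 1094 N·m clockwise.
Block: 41.8 × 9.8 = 409.6 N down at 4.9 m → arm 2.72 m, τ = 409.6 × 2.72 = 1114 N·m clockwise.
Hanging mass: 14.2 × 9.8 = 139.2 N down at 2.82 m → arm 4.8 m, τ = 139.2 × 4.8 = 668.2 N·m clockwise.
Lamp: 7.27 × 9.8 = 71.25 N down at 5.49 m → arm 2.13 m, τ = 71.25 × 2.13 = 151.8 N·m clockwise.
Sack of grain: 31.1 × 9.8 = 304.8 N down at 6.43 m → arm 1.19 m, τ = 304.8 × 1.19 = 362.7 N·m clockwise.
Net moment of the loads = 3391 N·m clockwise.
The upward force F acts at the right end, arm 7.62 m, giving F × 7.62 counterclockwise.
Στ = 0 ⇒ F × 7.62 = 3391 ⇒ F = 3391 / 7.62 = 445 N.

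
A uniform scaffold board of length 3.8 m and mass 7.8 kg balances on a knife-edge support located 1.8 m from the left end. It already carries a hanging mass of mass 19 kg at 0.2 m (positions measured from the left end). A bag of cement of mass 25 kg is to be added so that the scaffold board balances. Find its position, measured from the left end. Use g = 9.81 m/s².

Sum moments about the knife-edge support (at 1.8 m from the left end) (the support reaction has zero arm there).
Beam weight: 7.8 × 9.81 = 76.52 N down at 1.9 m → arm 0.1 m, τ = 76.52 × 0.1 = 7.652 N·m clockwise.
Hanging mass: 19 × 9.81 = 186.4 N down at 0.2 m → arm 1.6 m, τ = 186.4 × 1.6 = 298.2 N·m counterclockwise.
Net moment of existing loads = 290.5 N·m counterclockwise.
The bag of cement weighs 25 × 9.81 = 245.2 N and must supply an equal clockwise moment, so its lever arm about the knife-edge support is 290.5 / 245.2 = 1.18 m.
That puts it at 1.8 + 1.18 = 2.98 m from the left end.

x ≈ 2.98 m from the left end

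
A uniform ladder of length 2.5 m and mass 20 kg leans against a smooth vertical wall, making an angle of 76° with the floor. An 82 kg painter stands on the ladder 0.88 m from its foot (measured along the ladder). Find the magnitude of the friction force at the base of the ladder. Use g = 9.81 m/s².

About the foot of the ladder:
Ladder weight 20×9.81 = 196.2 N acts at 1.25 m along the ladder; its horizontal arm is 1.25·cos76° = 0.3024 m → τ = 59.33 N·m clockwise.
Painter: 82×9.81 = 804.4 N at 0.88 m → arm 0.2129 m → τ = 171.3 N·m clockwise.
Wall normal N acts horizontally at the top; its moment arm is the height L sinθ = 2.5·sin76° = 2.426 m, counterclockwise.
Στ = 0 ⇒ N × 2.426 = 230.6 ⇒ N = 95.1 N.
ΣFx = 0: friction at the foot balances the wall's push, so f = N_wall = 95.1 N.

f ≈ 95.1 N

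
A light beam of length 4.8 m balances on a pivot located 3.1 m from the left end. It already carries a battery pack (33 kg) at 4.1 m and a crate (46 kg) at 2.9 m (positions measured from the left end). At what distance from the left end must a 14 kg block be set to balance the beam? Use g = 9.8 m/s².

x ≈ 1.4 m from the left end

Take moments about the pivot (at 3.1 m from the left end).
Battery pack: 33 × 9.8 = 323.4 N down at 4.1 m → arm 1 m, τ = 323.4 × 1 = 323.4 N·m clockwise.
Crate: 46 × 9.8 = 450.8 N down at 2.9 m → arm 0.2 m, τ = 450.8 × 0.2 = 90.16 N·m counterclockwise.
Net moment of existing loads = 233.2 N·m clockwise.
The block weighs 14 × 9.8 = 137.2 N and must supply an equal counterclockwise moment, so its lever arm about the pivot is 233.2 / 137.2 = 1.7 m.
That puts it at 3.1 − 1.7 = 1.4 m from the left end.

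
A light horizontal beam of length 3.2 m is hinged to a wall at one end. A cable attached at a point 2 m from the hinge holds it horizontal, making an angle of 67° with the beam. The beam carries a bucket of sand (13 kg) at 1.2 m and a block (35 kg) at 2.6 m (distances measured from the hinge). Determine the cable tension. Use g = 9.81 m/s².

T ≈ 568 N

Take moments about the hinge.
Bucket of sand: 13 × 9.81 = 127.5 N down at 1.2 m → arm 1.2 m, τ = 127.5 × 1.2 = 153 N·m clockwise.
Block: 35 × 9.81 = 343.4 N down at 2.6 m → arm 2.6 m, τ = 343.4 × 2.6 = 892.8 N·m clockwise.
Total clockwise load moment = 1046 N·m.
The cable tension T acts at 2 m; only its component perpendicular to the beam, T sinθ, produces torque. sin 67° = 0.9205.
Στ = 0 ⇒ T × 2 × 0.9205 = 1046 ⇒ T = 1046 / 1.841 = 568 N.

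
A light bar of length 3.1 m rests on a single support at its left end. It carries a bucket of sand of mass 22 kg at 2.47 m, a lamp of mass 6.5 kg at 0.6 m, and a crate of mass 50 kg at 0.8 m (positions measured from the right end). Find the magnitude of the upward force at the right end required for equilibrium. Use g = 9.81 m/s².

Take moments about the left end.
Bucket of sand: 22 × 9.81 = 215.8 N down at 2.47 m → arm 0.63 m, τ = 215.8 × 0.63 = 136 N·m clockwise.
Lamp: 6.5 × 9.81 = 63.77 N down at 0.6 m → arm 2.5 m, τ = 63.77 × 2.5 = 159.4 N·m clockwise.
Crate: 50 × 9.81 = 490.5 N down at 0.8 m → arm 2.3 m, τ = 490.5 × 2.3 = 1128 N·m clockwise.
Net moment of the loads = 1423 N·m clockwise.
The upward force F acts at the right end, arm 3.1 m, giving F × 3.1 counterclockwise.
Balancing moments: F × 3.1 = 1423, giving F = 1423 / 3.1 = 459 N.

F ≈ 459 N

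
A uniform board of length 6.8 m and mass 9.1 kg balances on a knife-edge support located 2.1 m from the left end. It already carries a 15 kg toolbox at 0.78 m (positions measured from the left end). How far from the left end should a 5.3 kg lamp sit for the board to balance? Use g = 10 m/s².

Taking torques about the knife-edge support (at 2.1 m from the left end):
Beam weight: 9.1 × 10 = 91 N down at 3.4 m → arm 1.3 m, τ = 91 × 1.3 = 118.3 N·m clockwise.
Toolbox: 15 × 10 = 150 N down at 0.78 m → arm 1.32 m, τ = 150 × 1.32 = 198 N·m counterclockwise.
Net moment of existing loads = 79.7 N·m counterclockwise.
The lamp weighs 5.3 × 10 = 53 N and must supply an equal clockwise moment, so its lever arm about the knife-edge support is 79.7 / 53 = 1.5 m.
That puts it at 2.1 + 1.5 = 3.6 m from the left end.

x ≈ 3.6 m from the left end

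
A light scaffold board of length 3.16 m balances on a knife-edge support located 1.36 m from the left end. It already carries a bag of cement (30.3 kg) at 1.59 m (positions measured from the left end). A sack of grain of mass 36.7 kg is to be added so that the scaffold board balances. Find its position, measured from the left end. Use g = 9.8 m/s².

x ≈ 1.17 m from the left end

Take moments about the knife-edge support (at 1.36 m from the left end).
Bag of cement: 30.3 × 9.8 = 296.9 N down at 1.59 m → arm 0.23 m, τ = 296.9 × 0.23 = 68.29 N·m clockwise.
Net moment of existing loads = 68.29 N·m clockwise.
The sack of grain weighs 36.7 × 9.8 = 359.7 N and must supply an equal counterclockwise moment, so its lever arm about the knife-edge support is 68.29 / 359.7 = 0.19 m.
That puts it at 1.36 − 0.19 = 1.17 m from the left end.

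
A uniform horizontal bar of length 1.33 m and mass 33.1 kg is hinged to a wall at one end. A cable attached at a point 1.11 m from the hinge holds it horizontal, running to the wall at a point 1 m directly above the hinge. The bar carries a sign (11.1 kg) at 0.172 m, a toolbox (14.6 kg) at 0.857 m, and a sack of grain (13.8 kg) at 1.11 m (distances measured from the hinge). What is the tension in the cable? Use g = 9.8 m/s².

Take moments about the hinge.
Beam weight: 33.1 × 9.8 = 324.4 N down at 0.665 m → arm 0.665 m, τ = 324.4 × 0.665 = 215.7 N·m clockwise.
Sign: 11.1 × 9.8 = 108.8 N down at 0.172 m → arm 0.172 m, τ = 108.8 × 0.172 = 18.71 N·m clockwise.
Toolbox: 14.6 × 9.8 = 143.1 N down at 0.857 m → arm 0.857 m, τ = 143.1 × 0.857 = 122.6 N·m clockwise.
Sack of grain: 13.8 × 9.8 = 135.2 N down at 1.11 m → arm 1.11 m, τ = 135.2 × 1.11 = 150.1 N·m clockwise.
Total clockwise load moment = 507.1 N·m.
The cable tension T acts at 1.11 m; only its component perpendicular to the bar, T sinθ, produces torque. sinθ = h/√(h²+d²) = 1/√(1²+1.11²) = 0.6693.
Στ = 0 ⇒ T × 1.11 × 0.6693 = 507.1 ⇒ T = 507.1 / 0.7429 = 683 N.

T ≈ 683 N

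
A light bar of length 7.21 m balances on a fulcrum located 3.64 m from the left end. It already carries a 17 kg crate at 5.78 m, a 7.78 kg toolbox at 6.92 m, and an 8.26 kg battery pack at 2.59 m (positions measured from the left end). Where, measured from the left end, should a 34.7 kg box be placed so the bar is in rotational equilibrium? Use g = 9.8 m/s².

x ≈ 2.11 m from the left end

Sum moments about the fulcrum (at 3.64 m from the left end) (the support reaction has zero arm there).
Crate: 17 × 9.8 = 166.6 N down at 5.78 m → arm 2.14 m, τ = 166.6 × 2.14 = 356.5 N·m clockwise.
Toolbox: 7.78 × 9.8 = 76.24 N down at 6.92 m → arm 3.28 m, τ = 76.24 × 3.28 = 250.1 N·m clockwise.
Battery pack: 8.26 × 9.8 = 80.95 N down at 2.59 m → arm 1.05 m, τ = 80.95 × 1.05 = 85 N·m counterclockwise.
Net moment of existing loads = 521.6 N·m clockwise.
The box weighs 34.7 × 9.8 = 340.1 N and must supply an equal counterclockwise moment, so its lever arm about the fulcrum is 521.6 / 340.1 = 1.53 m.
That puts it at 3.64 − 1.53 = 2.11 m from the left end.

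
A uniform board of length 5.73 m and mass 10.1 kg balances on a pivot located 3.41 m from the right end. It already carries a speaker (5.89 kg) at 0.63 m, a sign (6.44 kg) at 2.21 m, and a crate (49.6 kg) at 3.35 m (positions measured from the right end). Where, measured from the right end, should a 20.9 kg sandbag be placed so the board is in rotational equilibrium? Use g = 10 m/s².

Choose the pivot (at 3.41 m from the right end) as the axis so the support reaction has zero arm there.
Beam weight: 10.1 × 10 = 101 N down at 2.865 m → arm 0.545 m, τ = 101 × 0.545 = 55.05 N·m clockwise.
Speaker: 5.89 × 10 = 58.9 N down at 0.63 m → arm 2.78 m, τ = 58.9 × 2.78 = 163.7 N·m clockwise.
Sign: 6.44 × 10 = 64.4 N down at 2.21 m → arm 1.2 m, τ = 64.4 × 1.2 = 77.28 N·m clockwise.
Crate: 49.6 × 10 = 496 N down at 3.35 m → arm 0.06 m, τ = 496 × 0.06 = 29.76 N·m clockwise.
Net moment of existing loads = 325.8 N·m clockwise.
The sandbag weighs 20.9 × 10 = 209 N and must supply an equal counterclockwise moment, so its lever arm about the pivot is 325.8 / 209 = 1.56 m.
That puts it at 3.41 + 1.56 = 4.97 m from the right end.

x ≈ 4.97 m from the right end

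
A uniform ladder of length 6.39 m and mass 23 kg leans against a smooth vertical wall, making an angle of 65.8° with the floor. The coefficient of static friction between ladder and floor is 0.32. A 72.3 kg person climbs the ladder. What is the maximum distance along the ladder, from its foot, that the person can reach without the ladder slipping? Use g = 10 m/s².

Taking torques about the foot of the ladder:
Ladder weight 23×10 = 230 N acts at 3.195 m along the ladder; its horizontal arm is 3.195·cos65.8° = 1.31 m → τ = 301.3 N·m clockwise.
Person weight 72.3×10 = 723 N at distance d → arm d·cos65.8° → τ = 723·d·0.4099 clockwise.
Wall normal N at the top has arm L sinθ = 5.828 m counterclockwise, so Στ = 0 gives N·5.828 = 301.3 + 296.4·d.
ΣFy = 0 ⇒ N_floor = 953 N, so the maximum friction is μ_s·N_floor = 0.32×953 = 305 N. ΣFx = 0 ⇒ N_wall = f, so at the slipping point N = 305 N.
Substituting: 305×5.828 = 301.3 + 296.4·d ⇒ d = (1778 − 301.3) / 296.4 = 4.98 m.

d ≈ 4.98 m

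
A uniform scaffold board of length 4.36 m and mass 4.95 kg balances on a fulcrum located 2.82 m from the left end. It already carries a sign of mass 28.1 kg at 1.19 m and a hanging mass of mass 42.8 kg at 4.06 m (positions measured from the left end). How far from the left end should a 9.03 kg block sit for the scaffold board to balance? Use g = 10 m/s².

Taking torques about the fulcrum (at 2.82 m from the left end):
Beam weight: 4.95 × 10 = 49.5 N down at 2.18 m → arm 0.64 m, τ = 49.5 × 0.64 = 31.68 N·m counterclockwise.
Sign: 28.1 × 10 = 281 N down at 1.19 m → arm 1.63 m, τ = 281 × 1.63 = 458 N·m counterclockwise.
Hanging mass: 42.8 × 10 = 428 N down at 4.06 m → arm 1.24 m, τ = 428 × 1.24 = 530.7 N·m clockwise.
Net moment of existing loads = 41.02 N·m clockwise.
The block weighs 9.03 × 10 = 90.3 N and must supply an equal counterclockwise moment, so its lever arm about the fulcrum is 41.02 / 90.3 = 0.454 m.
That puts it at 2.82 − 0.454 = 2.37 m from the left end.

x ≈ 2.37 m from the left end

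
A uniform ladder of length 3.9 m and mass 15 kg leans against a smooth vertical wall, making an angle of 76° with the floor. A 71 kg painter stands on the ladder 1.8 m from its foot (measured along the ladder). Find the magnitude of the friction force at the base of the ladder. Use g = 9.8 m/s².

Take moments about the foot of the ladder.
Ladder weight 15×9.8 = 147 N acts at 1.95 m along the ladder; its horizontal arm is 1.95·cos76° = 0.4717 m → τ = 69.34 N·m clockwise.
Painter: 71×9.8 = 695.8 N at 1.8 m → arm 0.4355 m → τ = 303 N·m clockwise.
Wall normal N acts horizontally at the top; its moment arm is the height L sinθ = 3.9·sin76° = 3.784 m, counterclockwise.
For rotational equilibrium, N × 3.784 = 372.3, so N = 98.4 N.
ΣFx = 0: friction at the foot balances the wall's push, so f = N_wall = 98.4 N.

f ≈ 98.4 N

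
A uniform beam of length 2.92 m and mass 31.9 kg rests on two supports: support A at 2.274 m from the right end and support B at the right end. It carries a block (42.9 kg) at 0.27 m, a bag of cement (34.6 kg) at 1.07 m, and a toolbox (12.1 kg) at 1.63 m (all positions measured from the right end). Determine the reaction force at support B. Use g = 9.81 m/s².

R_B ≈ 696 N

Sum moments about support A (its reaction then has zero moment arm).
Beam weight: 31.9 × 9.81 = 312.9 N down at 1.46 m → arm 0.814 m, τ = 312.9 × 0.814 = 254.7 N·m clockwise.
Block: 42.9 × 9.81 = 420.8 N down at 0.27 m → arm 2.004 m, τ = 420.8 × 2.004 = 843.3 N·m clockwise.
Bag of cement: 34.6 × 9.81 = 339.4 N down at 1.07 m → arm 1.204 m, τ = 339.4 × 1.204 = 408.6 N·m clockwise.
Toolbox: 12.1 × 9.81 = 118.7 N down at 1.63 m → arm 0.644 m, τ = 118.7 × 0.644 = 76.44 N·m clockwise.
Net load moment about support A = 1583 N·m clockwise.
Reaction R at support B is upward at 0 m, arm 2.274 m → moment R × 2.274 counterclockwise.
For rotational equilibrium, R × 2.274 = 1583, so R = 696 N.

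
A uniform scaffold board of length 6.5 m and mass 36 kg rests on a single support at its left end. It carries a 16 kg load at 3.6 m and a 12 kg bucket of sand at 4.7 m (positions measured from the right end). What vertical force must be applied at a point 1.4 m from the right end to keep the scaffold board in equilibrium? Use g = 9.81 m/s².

F ≈ 356 N

Take moments about the left end.
Beam weight: 36 × 9.81 = 353.2 N down at 3.25 m → arm 3.25 m, τ = 353.2 × 3.25 = 1148 N·m clockwise.
Load: 16 × 9.81 = 157 N down at 3.6 m → arm 2.9 m, τ = 157 × 2.9 = 455.3 N·m clockwise.
Bucket of sand: 12 × 9.81 = 117.7 N down at 4.7 m → arm 1.8 m, τ = 117.7 × 1.8 = 211.9 N·m clockwise.
Net moment of the loads = 1815 N·m clockwise.
The upward force F acts at a point 1.4 m from the right end, arm 5.1 m, giving F × 5.1 counterclockwise.
For rotational equilibrium, F × 5.1 = 1815, so F = 1815 / 5.1 = 356 N.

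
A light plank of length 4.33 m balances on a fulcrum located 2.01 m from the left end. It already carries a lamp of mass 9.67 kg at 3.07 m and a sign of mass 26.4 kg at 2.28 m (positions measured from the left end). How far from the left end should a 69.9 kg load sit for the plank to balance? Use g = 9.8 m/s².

x ≈ 1.76 m from the left end

Take moments about the fulcrum (at 2.01 m from the left end).
Lamp: 9.67 × 9.8 = 94.77 N down at 3.07 m → arm 1.06 m, τ = 94.77 × 1.06 = 100.5 N·m clockwise.
Sign: 26.4 × 9.8 = 258.7 N down at 2.28 m → arm 0.27 m, τ = 258.7 × 0.27 = 69.85 N·m clockwise.
Net moment of existing loads = 170.3 N·m clockwise.
The load weighs 69.9 × 9.8 = 685 N and must supply an equal counterclockwise moment, so its lever arm about the fulcrum is 170.3 / 685 = 0.249 m.
That puts it at 2.01 − 0.249 = 1.76 m from the left end.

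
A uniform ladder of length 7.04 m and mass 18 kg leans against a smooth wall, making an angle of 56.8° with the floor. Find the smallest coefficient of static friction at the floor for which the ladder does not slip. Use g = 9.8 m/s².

μ_min ≈ 0.327

Taking torques about the foot of the ladder:
Ladder weight 18×9.8 = 176.4 N acts at 3.52 m along the ladder; its horizontal arm is 3.52·cos56.8° = 1.927 m → τ = 339.9 N·m clockwise.
Wall normal N acts horizontally at the top; its moment arm is the height L sinθ = 7.04·sin56.8° = 5.891 m, counterclockwise.
Balancing moments: N × 5.891 = 339.9, giving N = 57.7 N.
ΣFx = 0 ⇒ f = N_wall = 57.7 N. ΣFy = 0 ⇒ N_floor = 176.4 N.
μ_min = f / N_floor = 57.7 / 176.4 = 0.327.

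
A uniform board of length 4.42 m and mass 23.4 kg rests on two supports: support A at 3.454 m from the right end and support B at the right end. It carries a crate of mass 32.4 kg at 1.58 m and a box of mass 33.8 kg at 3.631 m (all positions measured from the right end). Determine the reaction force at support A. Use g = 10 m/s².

Take moments about support B.
Beam weight: 23.4 × 10 = 234 N down at 2.21 m → arm 2.21 m, τ = 234 × 2.21 = 517.1 N·m counterclockwise.
Crate: 32.4 × 10 = 324 N down at 1.58 m → arm 1.58 m, τ = 324 × 1.58 = 511.9 N·m counterclockwise.
Box: 33.8 × 10 = 338 N down at 3.631 m → arm 3.631 m, τ = 338 × 3.631 = 1227 N·m counterclockwise.
Net load moment about support B = 2256 N·m counterclockwise.
Reaction R at support A is upward at 3.454 m, arm 3.454 m → moment R × 3.454 clockwise.
Setting net torque to zero: R × 3.454 = 2256 → R = 653 N.

R_A ≈ 653 N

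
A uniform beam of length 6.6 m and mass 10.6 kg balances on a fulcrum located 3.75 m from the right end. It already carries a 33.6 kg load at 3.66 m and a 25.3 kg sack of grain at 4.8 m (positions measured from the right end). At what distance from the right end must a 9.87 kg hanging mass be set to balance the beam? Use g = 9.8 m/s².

x ≈ 1.85 m from the right end

Sum moments about the fulcrum (at 3.75 m from the right end) (the support reaction has zero arm there).
Beam weight: 10.6 × 9.8 = 103.9 N down at 3.3 m → arm 0.45 m, τ = 103.9 × 0.45 = 46.76 N·m clockwise.
Load: 33.6 × 9.8 = 329.3 N down at 3.66 m → arm 0.09 m, τ = 329.3 × 0.09 = 29.64 N·m clockwise.
Sack of grain: 25.3 × 9.8 = 247.9 N down at 4.8 m → arm 1.05 m, τ = 247.9 × 1.05 = 260.3 N·m counterclockwise.
Net moment of existing loads = 183.9 N·m counterclockwise.
The hanging mass weighs 9.87 × 9.8 = 96.73 N and must supply an equal clockwise moment, so its lever arm about the fulcrum is 183.9 / 96.73 = 1.9 m.
That puts it at 3.75 − 1.9 = 1.85 m from the right end.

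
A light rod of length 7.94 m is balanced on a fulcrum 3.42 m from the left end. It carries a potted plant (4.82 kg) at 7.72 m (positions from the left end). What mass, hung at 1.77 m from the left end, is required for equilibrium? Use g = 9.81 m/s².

m ≈ 12.6 kg

Choose the fulcrum (at 3.42 m from the left end) as the axis so the support reaction has zero arm there.
Potted plant: 4.82 × 9.81 = 47.28 N down at 7.72 m → arm 4.3 m, τ = 47.28 × 4.3 = 203.3 N·m clockwise.
Net moment of known loads = 203.3 N·m clockwise.
An unknown mass m at 1.77 m has arm 1.65 m; its moment is m·g·1.65 counterclockwise.
Setting net torque to zero: m × 9.81 × 1.65 = 203.3 → m = 203.3 / (9.81 × 1.65) = 12.6 kg.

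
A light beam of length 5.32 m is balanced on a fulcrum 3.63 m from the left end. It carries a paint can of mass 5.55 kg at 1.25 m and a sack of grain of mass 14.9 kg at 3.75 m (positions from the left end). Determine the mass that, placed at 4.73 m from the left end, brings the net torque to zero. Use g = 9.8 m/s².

m ≈ 10.4 kg

Take moments about the fulcrum (at 3.63 m from the left end).
Paint can: 5.55 × 9.8 = 54.39 N down at 1.25 m → arm 2.38 m, τ = 54.39 × 2.38 = 129.4 N·m counterclockwise.
Sack of grain: 14.9 × 9.8 = 146 N down at 3.75 m → arm 0.12 m, τ = 146 × 0.12 = 17.52 N·m clockwise.
Net moment of known loads = 111.9 N·m counterclockwise.
An unknown mass m at 4.73 m has arm 1.1 m; its moment is m·g·1.1 clockwise.
For rotational equilibrium, m × 9.8 × 1.1 = 111.9, so m = 111.9 / (9.8 × 1.1) = 10.4 kg.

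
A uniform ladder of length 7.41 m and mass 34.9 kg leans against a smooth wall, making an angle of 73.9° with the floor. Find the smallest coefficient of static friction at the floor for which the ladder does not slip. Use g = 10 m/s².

Taking torques about the foot of the ladder:
Ladder weight 34.9×10 = 349 N acts at 3.705 m along the ladder; its horizontal arm is 3.705·cos73.9° = 1.027 m → τ = 358.4 N·m clockwise.
Wall normal N acts horizontally at the top; its moment arm is the height L sinθ = 7.41·sin73.9° = 7.119 m, counterclockwise.
For rotational equilibrium, N × 7.119 = 358.4, so N = 50.34 N.
ΣFx = 0 ⇒ f = N_wall = 50.34 N. ΣFy = 0 ⇒ N_floor = 349 N.
μ_min = f / N_floor = 50.34 / 349 = 0.144.

μ_min ≈ 0.144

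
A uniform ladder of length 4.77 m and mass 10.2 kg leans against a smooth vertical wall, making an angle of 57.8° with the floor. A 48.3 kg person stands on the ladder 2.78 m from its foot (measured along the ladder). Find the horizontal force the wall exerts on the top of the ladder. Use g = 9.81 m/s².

Sum moments about the foot of the ladder (the floor normal and friction both act there and drop out).
Ladder weight 10.2×9.81 = 100.1 N acts at 2.385 m along the ladder; its horizontal arm is 2.385·cos57.8° = 1.271 m → τ = 127.2 N·m clockwise.
Person: 48.3×9.81 = 473.8 N at 2.78 m → arm 1.481 m → τ = 701.7 N·m clockwise.
Wall normal N acts horizontally at the top; its moment arm is the height L sinθ = 4.77·sin57.8° = 4.036 m, counterclockwise.
Balancing moments: N × 4.036 = 828.9, giving N = 205 N.

N_wall ≈ 205 N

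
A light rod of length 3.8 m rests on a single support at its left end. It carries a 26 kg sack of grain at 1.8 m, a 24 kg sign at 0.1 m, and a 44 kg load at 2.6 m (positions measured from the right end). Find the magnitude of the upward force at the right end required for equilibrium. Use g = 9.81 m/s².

Taking torques about the left end:
Sack of grain: 26 × 9.81 = 255.1 N down at 1.8 m → arm 2 m, τ = 255.1 × 2 = 510.2 N·m clockwise.
Sign: 24 × 9.81 = 235.4 N down at 0.1 m → arm 3.7 m, τ = 235.4 × 3.7 = 871 N·m clockwise.
Load: 44 × 9.81 = 431.6 N down at 2.6 m → arm 1.2 m, τ = 431.6 × 1.2 = 517.9 N·m clockwise.
Net moment of the loads = 1899 N·m clockwise.
The upward force F acts at the right end, arm 3.8 m, giving F × 3.8 counterclockwise.
Balancing moments: F × 3.8 = 1899, giving F = 1899 / 3.8 = 500 N.

F ≈ 500 N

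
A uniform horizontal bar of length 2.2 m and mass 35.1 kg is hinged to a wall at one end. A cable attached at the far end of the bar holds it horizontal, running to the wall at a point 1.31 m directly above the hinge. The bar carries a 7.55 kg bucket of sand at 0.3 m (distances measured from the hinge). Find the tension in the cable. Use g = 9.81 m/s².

Taking torques about the hinge:
Beam weight: 35.1 × 9.81 = 344.3 N down at 1.1 m → arm 1.1 m, τ = 344.3 × 1.1 = 378.7 N·m clockwise.
Bucket of sand: 7.55 × 9.81 = 74.07 N down at 0.3 m → arm 0.3 m, τ = 74.07 × 0.3 = 22.22 N·m clockwise.
Total clockwise load moment = 400.9 N·m.
The cable tension T acts at 2.2 m; only its component perpendicular to the bar, T sinθ, produces torque. sinθ = h/√(h²+d²) = 1.31/√(1.31²+2.2²) = 0.5116.
Balancing moments: T × 2.2 × 0.5116 = 400.9, giving T = 400.9 / 1.126 = 356 N.

T ≈ 356 N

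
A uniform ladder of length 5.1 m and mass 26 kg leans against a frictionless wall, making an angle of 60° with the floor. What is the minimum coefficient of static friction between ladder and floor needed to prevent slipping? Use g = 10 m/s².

μ_min ≈ 0.289

Take moments about the foot of the ladder.
Ladder weight 26×10 = 260 N acts at 2.55 m along the ladder; its horizontal arm is 2.55·cos60° = 1.275 m → τ = 331.5 N·m clockwise.
Wall normal N acts horizontally at the top; its moment arm is the height L sinθ = 5.1·sin60° = 4.417 m, counterclockwise.
Setting net torque to zero: N × 4.417 = 331.5 → N = 75.05 N.
ΣFx = 0 ⇒ f = N_wall = 75.05 N. ΣFy = 0 ⇒ N_floor = 260 N.
μ_min = f / N_floor = 75.05 / 260 = 0.289.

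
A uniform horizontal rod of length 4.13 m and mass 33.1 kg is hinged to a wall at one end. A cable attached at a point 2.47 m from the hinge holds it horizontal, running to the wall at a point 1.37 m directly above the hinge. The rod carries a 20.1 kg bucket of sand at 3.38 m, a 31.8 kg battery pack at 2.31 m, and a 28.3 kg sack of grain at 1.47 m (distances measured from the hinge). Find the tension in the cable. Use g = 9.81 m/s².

Take moments about the hinge.
Beam weight: 33.1 × 9.81 = 324.7 N down at 2.065 m → arm 2.065 m, τ = 324.7 × 2.065 = 670.5 N·m clockwise.
Bucket of sand: 20.1 × 9.81 = 197.2 N down at 3.38 m → arm 3.38 m, τ = 197.2 × 3.38 = 666.5 N·m clockwise.
Battery pack: 31.8 × 9.81 = 312 N down at 2.31 m → arm 2.31 m, τ = 312 × 2.31 = 720.7 N·m clockwise.
Sack of grain: 28.3 × 9.81 = 277.6 N down at 1.47 m → arm 1.47 m, τ = 277.6 × 1.47 = 408.1 N·m clockwise.
Total clockwise load moment = 2466 N·m.
The cable tension T acts at 2.47 m; only its component perpendicular to the rod, T sinθ, produces torque. sinθ = h/√(h²+d²) = 1.37/√(1.37²+2.47²) = 0.485.
Balancing moments: T × 2.47 × 0.485 = 2466, giving T = 2466 / 1.198 = 2060 N.

T ≈ 2060 N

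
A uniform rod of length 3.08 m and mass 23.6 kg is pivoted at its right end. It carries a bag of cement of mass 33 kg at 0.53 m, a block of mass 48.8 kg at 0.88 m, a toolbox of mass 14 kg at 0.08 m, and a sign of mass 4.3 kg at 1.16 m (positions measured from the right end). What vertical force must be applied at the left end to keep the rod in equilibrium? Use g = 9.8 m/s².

F ≈ 327 N

Taking torques about the right end:
Beam weight: 23.6 × 9.8 = 231.3 N down at 1.54 m → arm 1.54 m, τ = 231.3 × 1.54 = 356.2 N·m counterclockwise.
Bag of cement: 33 × 9.8 = 323.4 N down at 0.53 m → arm 0.53 m, τ = 323.4 × 0.53 = 171.4 N·m counterclockwise.
Block: 48.8 × 9.8 = 478.2 N down at 0.88 m → arm 0.88 m, τ = 478.2 × 0.88 = 420.8 N·m counterclockwise.
Toolbox: 14 × 9.8 = 137.2 N down at 0.08 m → arm 0.08 m, τ = 137.2 × 0.08 = 10.98 N·m counterclockwise.
Sign: 4.3 × 9.8 = 42.14 N down at 1.16 m → arm 1.16 m, τ = 42.14 × 1.16 = 48.88 N·m counterclockwise.
Net moment of the loads = 1008 N·m counterclockwise.
The upward force F acts at the left end, arm 3.08 m, giving F × 3.08 clockwise.
Balancing moments: F × 3.08 = 1008, giving F = 1008 / 3.08 = 327 N.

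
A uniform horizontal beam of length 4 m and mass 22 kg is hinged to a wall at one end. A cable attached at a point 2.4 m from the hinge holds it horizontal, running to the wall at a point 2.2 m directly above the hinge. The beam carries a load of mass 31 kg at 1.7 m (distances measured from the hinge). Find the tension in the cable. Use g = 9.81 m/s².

T ≈ 585 N

Taking torques about the hinge:
Beam weight: 22 × 9.81 = 215.8 N down at 2 m → arm 2 m, τ = 215.8 × 2 = 431.6 N·m clockwise.
Load: 31 × 9.81 = 304.1 N down at 1.7 m → arm 1.7 m, τ = 304.1 × 1.7 = 517 N·m clockwise.
Total clockwise load moment = 948.6 N·m.
The cable tension T acts at 2.4 m; only its component perpendicular to the beam, T sinθ, produces torque. sinθ = h/√(h²+d²) = 2.2/√(2.2²+2.4²) = 0.6757.
Balancing moments: T × 2.4 × 0.6757 = 948.6, giving T = 948.6 / 1.622 = 585 N.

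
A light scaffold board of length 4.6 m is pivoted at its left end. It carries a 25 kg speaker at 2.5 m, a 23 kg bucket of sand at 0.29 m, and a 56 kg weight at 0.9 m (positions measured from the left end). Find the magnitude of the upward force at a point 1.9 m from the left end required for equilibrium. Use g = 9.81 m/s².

Sum moments about the left end (the unknown pivot reaction has zero arm there).
Speaker: 25 × 9.81 = 245.2 N down at 2.5 m → arm 2.5 m, τ = 245.2 × 2.5 = 613 N·m clockwise.
Bucket of sand: 23 × 9.81 = 225.6 N down at 0.29 m → arm 0.29 m, τ = 225.6 × 0.29 = 65.42 N·m clockwise.
Weight: 56 × 9.81 = 549.4 N down at 0.9 m → arm 0.9 m, τ = 549.4 × 0.9 = 494.5 N·m clockwise.
Net moment of the loads = 1173 N·m clockwise.
The upward force F acts at a point 1.9 m from the left end, arm 1.9 m, giving F × 1.9 counterclockwise.
Στ = 0 ⇒ F × 1.9 = 1173 ⇒ F = 1173 / 1.9 = 617 N.

F ≈ 617 N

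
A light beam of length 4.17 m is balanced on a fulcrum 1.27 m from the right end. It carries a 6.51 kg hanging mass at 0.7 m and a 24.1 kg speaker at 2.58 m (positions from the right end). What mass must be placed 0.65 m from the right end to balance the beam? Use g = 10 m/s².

Sum moments about the fulcrum (at 1.27 m from the right end) (the support reaction has zero arm there).
Hanging mass: 6.51 × 10 = 65.1 N down at 0.7 m → arm 0.57 m, τ = 65.1 × 0.57 = 37.11 N·m clockwise.
Speaker: 24.1 × 10 = 241 N down at 2.58 m → arm 1.31 m, τ = 241 × 1.31 = 315.7 N·m counterclockwise.
Net moment of known loads = 278.6 N·m counterclockwise.
An unknown mass m at 0.65 m has arm 0.62 m; its moment is m·g·0.62 clockwise.
Στ = 0 ⇒ m × 10 × 0.62 = 278.6 ⇒ m = 278.6 / (10 × 0.62) = 44.9 kg.

m ≈ 44.9 kg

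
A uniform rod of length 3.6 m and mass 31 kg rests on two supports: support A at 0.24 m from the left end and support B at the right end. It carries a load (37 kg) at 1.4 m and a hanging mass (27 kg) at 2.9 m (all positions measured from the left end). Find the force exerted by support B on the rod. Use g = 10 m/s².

Taking torques about support A:
Beam weight: 31 × 10 = 310 N down at 1.8 m → arm 1.56 m, τ = 310 × 1.56 = 483.6 N·m clockwise.
Load: 37 × 10 = 370 N down at 1.4 m → arm 1.16 m, τ = 370 × 1.16 = 429.2 N·m clockwise.
Hanging mass: 27 × 10 = 270 N down at 2.9 m → arm 2.66 m, τ = 270 × 2.66 = 718.2 N·m clockwise.
Net load moment about support A = 1631 N·m clockwise.
Reaction R at support B is upward at 3.6 m, arm 3.36 m → moment R × 3.36 counterclockwise.
Balancing moments: R × 3.36 = 1631, giving R = 485 N.

R_B ≈ 485 N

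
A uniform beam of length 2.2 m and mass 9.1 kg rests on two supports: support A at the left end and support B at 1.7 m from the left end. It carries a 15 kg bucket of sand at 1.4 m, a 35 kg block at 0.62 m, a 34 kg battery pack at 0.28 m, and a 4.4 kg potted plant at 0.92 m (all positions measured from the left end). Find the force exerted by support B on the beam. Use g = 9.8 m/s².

Taking torques about support A:
Beam weight: 9.1 × 9.8 = 89.18 N down at 1.1 m → arm 1.1 m, τ = 89.18 × 1.1 = 98.1 N·m clockwise.
Bucket of sand: 15 × 9.8 = 147 N down at 1.4 m → arm 1.4 m, τ = 147 × 1.4 = 205.8 N·m clockwise.
Block: 35 × 9.8 = 343 N down at 0.62 m → arm 0.62 m, τ = 343 × 0.62 = 212.7 N·m clockwise.
Battery pack: 34 × 9.8 = 333.2 N down at 0.28 m → arm 0.28 m, τ = 333.2 × 0.28 = 93.3 N·m clockwise.
Potted plant: 4.4 × 9.8 = 43.12 N down at 0.92 m → arm 0.92 m, τ = 43.12 × 0.92 = 39.67 N·m clockwise.
Net load moment about support A = 649.6 N·m clockwise.
Reaction R at support B is upward at 1.7 m, arm 1.7 m → moment R × 1.7 counterclockwise.
Στ = 0 ⇒ R × 1.7 = 649.6 ⇒ R = 382 N.

R_B ≈ 382 N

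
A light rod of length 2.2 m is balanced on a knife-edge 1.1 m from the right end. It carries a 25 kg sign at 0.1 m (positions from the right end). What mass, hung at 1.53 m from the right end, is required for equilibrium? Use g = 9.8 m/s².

m ≈ 58.1 kg

About the knife-edge (at 1.1 m from the right end):
Sign: 25 × 9.8 = 245 N down at 0.1 m → arm 1 m, τ = 245 × 1 = 245 N·m clockwise.
Net moment of known loads = 245 N·m clockwise.
An unknown mass m at 1.53 m has arm 0.43 m; its moment is m·g·0.43 counterclockwise.
Setting net torque to zero: m × 9.8 × 0.43 = 245 → m = 245 / (9.8 × 0.43) = 58.1 kg.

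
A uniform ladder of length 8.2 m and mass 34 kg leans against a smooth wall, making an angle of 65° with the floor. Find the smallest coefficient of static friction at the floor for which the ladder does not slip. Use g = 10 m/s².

Sum moments about the foot of the ladder (the floor normal and friction both act there and drop out).
Ladder weight 34×10 = 340 N acts at 4.1 m along the ladder; its horizontal arm is 4.1·cos65° = 1.733 m → τ = 589.2 N·m clockwise.
Wall normal N acts horizontally at the top; its moment arm is the height L sinθ = 8.2·sin65° = 7.432 m, counterclockwise.
For rotational equilibrium, N × 7.432 = 589.2, so N = 79.28 N.
ΣFx = 0 ⇒ f = N_wall = 79.28 N. ΣFy = 0 ⇒ N_floor = 340 N.
μ_min = f / N_floor = 79.28 / 340 = 0.233.

μ_min ≈ 0.233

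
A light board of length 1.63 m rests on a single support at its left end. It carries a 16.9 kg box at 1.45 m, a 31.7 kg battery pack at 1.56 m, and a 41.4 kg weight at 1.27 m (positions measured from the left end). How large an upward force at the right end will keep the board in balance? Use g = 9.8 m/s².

About the left end:
Box: 16.9 × 9.8 = 165.6 N down at 1.45 m → arm 1.45 m, τ = 165.6 × 1.45 = 240.1 N·m clockwise.
Battery pack: 31.7 × 9.8 = 310.7 N down at 1.56 m → arm 1.56 m, τ = 310.7 × 1.56 = 484.7 N·m clockwise.
Weight: 41.4 × 9.8 = 405.7 N down at 1.27 m → arm 1.27 m, τ = 405.7 × 1.27 = 515.2 N·m clockwise.
Net moment of the loads = 1240 N·m clockwise.
The upward force F acts at the right end, arm 1.63 m, giving F × 1.63 counterclockwise.
Στ = 0 ⇒ F × 1.63 = 1240 ⇒ F = 1240 / 1.63 = 761 N.

F ≈ 761 N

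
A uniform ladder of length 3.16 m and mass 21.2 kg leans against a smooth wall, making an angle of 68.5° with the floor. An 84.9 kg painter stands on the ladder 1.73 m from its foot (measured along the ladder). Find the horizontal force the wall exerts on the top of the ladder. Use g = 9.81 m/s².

Choose the foot of the ladder as the axis so the floor normal and friction both act there and drop out.
Ladder weight 21.2×9.81 = 208 N acts at 1.58 m along the ladder; its horizontal arm is 1.58·cos68.5° = 0.5791 m → τ = 120.5 N·m clockwise.
Painter: 84.9×9.81 = 832.9 N at 1.73 m → arm 0.634 m → τ = 528.1 N·m clockwise.
Wall normal N acts horizontally at the top; its moment arm is the height L sinθ = 3.16·sin68.5° = 2.94 m, counterclockwise.
Στ = 0 ⇒ N × 2.94 = 648.6 ⇒ N = 221 N.

N_wall ≈ 221 N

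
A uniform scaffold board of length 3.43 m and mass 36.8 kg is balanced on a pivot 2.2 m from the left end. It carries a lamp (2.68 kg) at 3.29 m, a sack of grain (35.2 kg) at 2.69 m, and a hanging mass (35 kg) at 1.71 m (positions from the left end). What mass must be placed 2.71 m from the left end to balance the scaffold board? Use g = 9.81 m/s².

m ≈ 29.1 kg

Take moments about the pivot (at 2.2 m from the left end).
Beam weight: 36.8 × 9.81 = 361 N down at 1.715 m → arm 0.485 m, τ = 361 × 0.485 = 175.1 N·m counterclockwise.
Lamp: 2.68 × 9.81 = 26.29 N down at 3.29 m → arm 1.09 m, τ = 26.29 × 1.09 = 28.66 N·m clockwise.
Sack of grain: 35.2 × 9.81 = 345.3 N down at 2.69 m → arm 0.49 m, τ = 345.3 × 0.49 = 169.2 N·m clockwise.
Hanging mass: 35 × 9.81 = 343.4 N down at 1.71 m → arm 0.49 m, τ = 343.4 × 0.49 = 168.3 N·m counterclockwise.
Net moment of known loads = 145.5 N·m counterclockwise.
An unknown mass m at 2.71 m has arm 0.51 m; its moment is m·g·0.51 clockwise.
Balancing moments: m × 9.81 × 0.51 = 145.5, giving m = 145.5 / (9.81 × 0.51) = 29.1 kg.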